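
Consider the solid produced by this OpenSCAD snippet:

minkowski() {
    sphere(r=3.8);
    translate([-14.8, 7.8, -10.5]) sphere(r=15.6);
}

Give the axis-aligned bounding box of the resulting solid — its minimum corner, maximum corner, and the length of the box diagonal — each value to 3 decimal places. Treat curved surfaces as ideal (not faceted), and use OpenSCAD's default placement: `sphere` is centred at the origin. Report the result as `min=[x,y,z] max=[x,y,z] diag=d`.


A = translate([-14.8, 7.8, -10.5]) sphere(r=15.6) → bbox [-30.4,-7.8,-26.1] .. [0.8,23.4,5.1]
B = sphere(r=3.8) → bbox [-3.8,-3.8,-3.8] .. [3.8,3.8,3.8]
lo = A.lo+B.lo = [-30.4-3.8, -7.8-3.8, -26.1-3.8] = [-34.200,-11.600,-29.900]
hi = A.hi+B.hi = [0.8+3.8, 23.4+3.8, 5.1+3.8] = [4.600,27.200,8.900]
diag = √(38.8²+38.8²+38.8²) = √4516.32 = 67.204

min=[-34.200,-11.600,-29.900] max=[4.600,27.200,8.900] diag=67.204


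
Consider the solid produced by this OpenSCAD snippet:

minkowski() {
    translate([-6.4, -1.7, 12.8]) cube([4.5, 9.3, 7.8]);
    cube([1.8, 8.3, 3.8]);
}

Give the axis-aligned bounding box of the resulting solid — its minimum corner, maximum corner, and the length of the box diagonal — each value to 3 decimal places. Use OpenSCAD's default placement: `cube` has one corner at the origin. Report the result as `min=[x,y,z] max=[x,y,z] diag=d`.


A = translate([-6.4, -1.7, 12.8]) cube([4.5, 9.3, 7.8]) → bbox [-6.4,-1.7,12.8] .. [-1.9,7.6,20.6]
B = cube([1.8, 8.3, 3.8]) → bbox [0,0,0] .. [1.8,8.3,3.8]
lo = A.lo+B.lo = [-6.4+0, -1.7+0, 12.8+0] = [-6.400,-1.700,12.800]
hi = A.hi+B.hi = [-1.9+1.8, 7.6+8.3, 20.6+3.8] = [-0.100,15.900,24.400]
diag = √(6.3²+17.6²+11.6²) = √484.01 = 22.000

min=[-6.400,-1.700,12.800] max=[-0.100,15.900,24.400] diag=22.000


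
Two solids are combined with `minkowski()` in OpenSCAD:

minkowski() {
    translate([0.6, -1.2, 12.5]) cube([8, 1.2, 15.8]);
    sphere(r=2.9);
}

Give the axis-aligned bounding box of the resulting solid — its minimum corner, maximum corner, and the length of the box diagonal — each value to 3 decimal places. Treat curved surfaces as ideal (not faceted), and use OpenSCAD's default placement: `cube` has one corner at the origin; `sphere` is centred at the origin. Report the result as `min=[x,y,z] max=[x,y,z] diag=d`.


A = translate([0.6, -1.2, 12.5]) cube([8, 1.2, 15.8]) → bbox [0.6,-1.2,12.5] .. [8.6,0,28.3]
B = sphere(r=2.9) → bbox [-2.9,-2.9,-2.9] .. [2.9,2.9,2.9]
lo = A.lo+B.lo = [0.6-2.9, -1.2-2.9, 12.5-2.9] = [-2.300,-4.100,9.600]
hi = A.hi+B.hi = [8.6+2.9, 0+2.9, 28.3+2.9] = [11.500,2.900,31.200]
diag = √(13.8²+7²+21.6²) = √706 = 26.571

min=[-2.300,-4.100,9.600] max=[11.500,2.900,31.200] diag=26.571


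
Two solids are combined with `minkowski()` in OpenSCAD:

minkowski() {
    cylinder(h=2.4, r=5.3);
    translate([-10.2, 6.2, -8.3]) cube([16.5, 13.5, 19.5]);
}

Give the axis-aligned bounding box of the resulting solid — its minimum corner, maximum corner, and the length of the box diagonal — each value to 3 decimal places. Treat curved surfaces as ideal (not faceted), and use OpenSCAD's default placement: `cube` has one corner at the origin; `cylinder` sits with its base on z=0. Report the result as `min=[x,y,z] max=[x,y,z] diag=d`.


min=[-15.500,0.900,-8.300] max=[11.600,25.000,13.600] diag=42.365

A = translate([-10.2, 6.2, -8.3]) cube([16.5, 13.5, 19.5]) → bbox [-10.2,6.2,-8.3] .. [6.3,19.7,11.2]
B = cylinder(h=2.4, r=5.3) → bbox [-5.3,-5.3,0] .. [5.3,5.3,2.4]
lo = A.lo+B.lo = [-10.2-5.3, 6.2-5.3, -8.3+0] = [-15.500,0.900,-8.300]
hi = A.hi+B.hi = [6.3+5.3, 19.7+5.3, 11.2+2.4] = [11.600,25.000,13.600]
diag = √(27.1²+24.1²+21.9²) = √1794.83 = 42.365


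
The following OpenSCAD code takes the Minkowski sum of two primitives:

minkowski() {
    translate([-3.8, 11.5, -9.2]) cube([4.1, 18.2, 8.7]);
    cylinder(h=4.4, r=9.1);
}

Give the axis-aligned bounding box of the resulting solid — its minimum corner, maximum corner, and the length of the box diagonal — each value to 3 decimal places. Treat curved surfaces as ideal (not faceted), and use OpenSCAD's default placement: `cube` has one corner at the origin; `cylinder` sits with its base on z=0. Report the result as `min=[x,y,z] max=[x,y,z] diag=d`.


A = translate([-3.8, 11.5, -9.2]) cube([4.1, 18.2, 8.7]) → bbox [-3.8,11.5,-9.2] .. [0.3,29.7,-0.5]
B = cylinder(h=4.4, r=9.1) → bbox [-9.1,-9.1,0] .. [9.1,9.1,4.4]
lo = A.lo+B.lo = [-3.8-9.1, 11.5-9.1, -9.2+0] = [-12.900,2.400,-9.200]
hi = A.hi+B.hi = [0.3+9.1, 29.7+9.1, -0.5+4.4] = [9.400,38.800,3.900]
diag = √(22.3²+36.4²+13.1²) = √1993.86 = 44.653

min=[-12.900,2.400,-9.200] max=[9.400,38.800,3.900] diag=44.653


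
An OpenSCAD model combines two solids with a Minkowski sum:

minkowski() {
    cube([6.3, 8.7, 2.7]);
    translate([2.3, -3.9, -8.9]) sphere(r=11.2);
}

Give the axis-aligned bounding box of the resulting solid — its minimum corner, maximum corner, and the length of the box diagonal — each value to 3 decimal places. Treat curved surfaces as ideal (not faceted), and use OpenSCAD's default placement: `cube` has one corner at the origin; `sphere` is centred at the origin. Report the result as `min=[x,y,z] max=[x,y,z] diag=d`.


min=[-8.900,-15.100,-20.100] max=[19.800,16.000,5.000] diag=49.203

A = translate([2.3, -3.9, -8.9]) sphere(r=11.2) → bbox [-8.9,-15.1,-20.1] .. [13.5,7.3,2.3]
B = cube([6.3, 8.7, 2.7]) → bbox [0,0,0] .. [6.3,8.7,2.7]
lo = A.lo+B.lo = [-8.9+0, -15.1+0, -20.1+0] = [-8.900,-15.100,-20.100]
hi = A.hi+B.hi = [13.5+6.3, 7.3+8.7, 2.3+2.7] = [19.800,16.000,5.000]
diag = √(28.7²+31.1²+25.1²) = √2420.91 = 49.203


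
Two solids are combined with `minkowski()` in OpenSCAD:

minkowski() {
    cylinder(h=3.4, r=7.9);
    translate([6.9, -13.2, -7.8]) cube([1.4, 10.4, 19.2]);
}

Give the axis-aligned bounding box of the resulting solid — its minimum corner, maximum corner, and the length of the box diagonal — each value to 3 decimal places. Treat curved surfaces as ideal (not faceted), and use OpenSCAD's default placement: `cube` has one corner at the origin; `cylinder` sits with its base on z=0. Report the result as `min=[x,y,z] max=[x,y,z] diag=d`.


A = translate([6.9, -13.2, -7.8]) cube([1.4, 10.4, 19.2]) → bbox [6.9,-13.2,-7.8] .. [8.3,-2.8,11.4]
B = cylinder(h=3.4, r=7.9) → bbox [-7.9,-7.9,0] .. [7.9,7.9,3.4]
lo = A.lo+B.lo = [6.9-7.9, -13.2-7.9, -7.8+0] = [-1.000,-21.100,-7.800]
hi = A.hi+B.hi = [8.3+7.9, -2.8+7.9, 11.4+3.4] = [16.200,5.100,14.800]
diag = √(17.2²+26.2²+22.6²) = √1493.04 = 38.640

min=[-1.000,-21.100,-7.800] max=[16.200,5.100,14.800] diag=38.640


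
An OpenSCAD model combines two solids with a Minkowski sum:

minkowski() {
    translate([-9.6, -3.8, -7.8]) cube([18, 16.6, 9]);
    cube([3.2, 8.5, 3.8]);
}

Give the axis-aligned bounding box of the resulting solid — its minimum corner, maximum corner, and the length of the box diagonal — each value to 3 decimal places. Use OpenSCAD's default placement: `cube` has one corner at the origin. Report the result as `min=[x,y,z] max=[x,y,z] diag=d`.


min=[-9.600,-3.800,-7.800] max=[11.600,21.300,5.000] diag=35.260

A = translate([-9.6, -3.8, -7.8]) cube([18, 16.6, 9]) → bbox [-9.6,-3.8,-7.8] .. [8.4,12.8,1.2]
B = cube([3.2, 8.5, 3.8]) → bbox [0,0,0] .. [3.2,8.5,3.8]
lo = A.lo+B.lo = [-9.6+0, -3.8+0, -7.8+0] = [-9.600,-3.800,-7.800]
hi = A.hi+B.hi = [8.4+3.2, 12.8+8.5, 1.2+3.8] = [11.600,21.300,5.000]
diag = √(21.2²+25.1²+12.8²) = √1243.29 = 35.260


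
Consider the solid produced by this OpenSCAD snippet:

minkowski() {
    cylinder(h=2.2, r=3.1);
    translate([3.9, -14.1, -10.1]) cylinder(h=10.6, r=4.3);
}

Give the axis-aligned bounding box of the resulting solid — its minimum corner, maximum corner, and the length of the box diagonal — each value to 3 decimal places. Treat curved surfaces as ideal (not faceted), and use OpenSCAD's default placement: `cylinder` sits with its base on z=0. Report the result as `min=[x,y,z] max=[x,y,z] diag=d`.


A = translate([3.9, -14.1, -10.1]) cylinder(h=10.6, r=4.3) → bbox [-0.4,-18.4,-10.1] .. [8.2,-9.8,0.5]
B = cylinder(h=2.2, r=3.1) → bbox [-3.1,-3.1,0] .. [3.1,3.1,2.2]
lo = A.lo+B.lo = [-0.4-3.1, -18.4-3.1, -10.1+0] = [-3.500,-21.500,-10.100]
hi = A.hi+B.hi = [8.2+3.1, -9.8+3.1, 0.5+2.2] = [11.300,-6.700,2.700]
diag = √(14.8²+14.8²+12.8²) = √601.92 = 24.534

min=[-3.500,-21.500,-10.100] max=[11.300,-6.700,2.700] diag=24.534


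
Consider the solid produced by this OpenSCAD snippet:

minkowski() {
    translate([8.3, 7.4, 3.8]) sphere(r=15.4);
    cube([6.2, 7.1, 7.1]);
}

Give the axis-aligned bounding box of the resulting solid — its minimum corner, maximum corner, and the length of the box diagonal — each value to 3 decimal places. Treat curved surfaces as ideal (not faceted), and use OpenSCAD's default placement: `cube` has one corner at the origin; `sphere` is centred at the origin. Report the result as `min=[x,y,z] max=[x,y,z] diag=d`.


min=[-7.100,-8.000,-11.600] max=[29.900,29.900,26.300] diag=65.129

A = translate([8.3, 7.4, 3.8]) sphere(r=15.4) → bbox [-7.1,-8,-11.6] .. [23.7,22.8,19.2]
B = cube([6.2, 7.1, 7.1]) → bbox [0,0,0] .. [6.2,7.1,7.1]
lo = A.lo+B.lo = [-7.1+0, -8+0, -11.6+0] = [-7.100,-8.000,-11.600]
hi = A.hi+B.hi = [23.7+6.2, 22.8+7.1, 19.2+7.1] = [29.900,29.900,26.300]
diag = √(37²+37.9²+37.9²) = √4241.82 = 65.129


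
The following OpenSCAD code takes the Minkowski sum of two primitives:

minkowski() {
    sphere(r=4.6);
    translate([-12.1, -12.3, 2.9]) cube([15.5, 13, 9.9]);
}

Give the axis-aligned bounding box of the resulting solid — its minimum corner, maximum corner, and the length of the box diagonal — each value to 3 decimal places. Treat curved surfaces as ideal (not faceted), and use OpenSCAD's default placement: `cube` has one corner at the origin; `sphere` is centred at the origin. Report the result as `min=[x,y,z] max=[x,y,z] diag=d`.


A = translate([-12.1, -12.3, 2.9]) cube([15.5, 13, 9.9]) → bbox [-12.1,-12.3,2.9] .. [3.4,0.7,12.8]
B = sphere(r=4.6) → bbox [-4.6,-4.6,-4.6] .. [4.6,4.6,4.6]
lo = A.lo+B.lo = [-12.1-4.6, -12.3-4.6, 2.9-4.6] = [-16.700,-16.900,-1.700]
hi = A.hi+B.hi = [3.4+4.6, 0.7+4.6, 12.8+4.6] = [8.000,5.300,17.400]
diag = √(24.7²+22.2²+19.1²) = √1467.74 = 38.311

min=[-16.700,-16.900,-1.700] max=[8.000,5.300,17.400] diag=38.311


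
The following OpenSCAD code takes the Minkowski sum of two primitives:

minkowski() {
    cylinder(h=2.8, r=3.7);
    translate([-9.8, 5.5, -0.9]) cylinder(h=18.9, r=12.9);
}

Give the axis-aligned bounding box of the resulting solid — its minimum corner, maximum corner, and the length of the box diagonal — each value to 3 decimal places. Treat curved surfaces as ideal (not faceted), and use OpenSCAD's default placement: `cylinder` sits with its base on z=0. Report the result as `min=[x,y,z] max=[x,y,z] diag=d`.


min=[-26.400,-11.100,-0.900] max=[6.800,22.100,20.800] diag=51.724

A = translate([-9.8, 5.5, -0.9]) cylinder(h=18.9, r=12.9) → bbox [-22.7,-7.4,-0.9] .. [3.1,18.4,18]
B = cylinder(h=2.8, r=3.7) → bbox [-3.7,-3.7,0] .. [3.7,3.7,2.8]
lo = A.lo+B.lo = [-22.7-3.7, -7.4-3.7, -0.9+0] = [-26.400,-11.100,-0.900]
hi = A.hi+B.hi = [3.1+3.7, 18.4+3.7, 18+2.8] = [6.800,22.100,20.800]
diag = √(33.2²+33.2²+21.7²) = √2675.37 = 51.724


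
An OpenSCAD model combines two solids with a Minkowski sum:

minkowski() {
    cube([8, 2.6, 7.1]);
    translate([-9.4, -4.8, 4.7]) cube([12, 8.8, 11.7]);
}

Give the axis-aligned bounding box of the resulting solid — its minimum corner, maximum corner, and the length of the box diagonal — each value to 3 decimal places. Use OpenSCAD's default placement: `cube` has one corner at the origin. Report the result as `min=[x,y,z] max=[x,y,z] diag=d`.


A = translate([-9.4, -4.8, 4.7]) cube([12, 8.8, 11.7]) → bbox [-9.4,-4.8,4.7] .. [2.6,4,16.4]
B = cube([8, 2.6, 7.1]) → bbox [0,0,0] .. [8,2.6,7.1]
lo = A.lo+B.lo = [-9.4+0, -4.8+0, 4.7+0] = [-9.400,-4.800,4.700]
hi = A.hi+B.hi = [2.6+8, 4+2.6, 16.4+7.1] = [10.600,6.600,23.500]
diag = √(20²+11.4²+18.8²) = √883.4 = 29.722

min=[-9.400,-4.800,4.700] max=[10.600,6.600,23.500] diag=29.722


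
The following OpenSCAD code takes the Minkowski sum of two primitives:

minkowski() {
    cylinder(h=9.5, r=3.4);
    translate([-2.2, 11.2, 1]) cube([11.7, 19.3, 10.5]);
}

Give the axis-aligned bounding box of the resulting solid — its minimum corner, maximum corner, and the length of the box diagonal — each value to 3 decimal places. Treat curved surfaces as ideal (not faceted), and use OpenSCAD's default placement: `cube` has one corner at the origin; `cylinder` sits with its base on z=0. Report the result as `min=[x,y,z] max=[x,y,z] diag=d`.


min=[-5.600,7.800,1.000] max=[12.900,33.900,21.000] diag=37.729

A = translate([-2.2, 11.2, 1]) cube([11.7, 19.3, 10.5]) → bbox [-2.2,11.2,1] .. [9.5,30.5,11.5]
B = cylinder(h=9.5, r=3.4) → bbox [-3.4,-3.4,0] .. [3.4,3.4,9.5]
lo = A.lo+B.lo = [-2.2-3.4, 11.2-3.4, 1+0] = [-5.600,7.800,1.000]
hi = A.hi+B.hi = [9.5+3.4, 30.5+3.4, 11.5+9.5] = [12.900,33.900,21.000]
diag = √(18.5²+26.1²+20²) = √1423.46 = 37.729


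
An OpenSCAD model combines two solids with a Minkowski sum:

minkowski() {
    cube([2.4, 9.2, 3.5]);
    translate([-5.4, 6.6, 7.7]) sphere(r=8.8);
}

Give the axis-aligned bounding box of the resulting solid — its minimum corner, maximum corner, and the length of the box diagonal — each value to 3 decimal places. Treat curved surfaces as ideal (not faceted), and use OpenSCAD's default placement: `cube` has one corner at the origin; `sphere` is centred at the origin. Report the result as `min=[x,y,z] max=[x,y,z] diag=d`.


min=[-14.200,-2.200,-1.100] max=[5.800,24.600,20.000] diag=39.540

A = translate([-5.4, 6.6, 7.7]) sphere(r=8.8) → bbox [-14.2,-2.2,-1.1] .. [3.4,15.4,16.5]
B = cube([2.4, 9.2, 3.5]) → bbox [0,0,0] .. [2.4,9.2,3.5]
lo = A.lo+B.lo = [-14.2+0, -2.2+0, -1.1+0] = [-14.200,-2.200,-1.100]
hi = A.hi+B.hi = [3.4+2.4, 15.4+9.2, 16.5+3.5] = [5.800,24.600,20.000]
diag = √(20²+26.8²+21.1²) = √1563.45 = 39.540


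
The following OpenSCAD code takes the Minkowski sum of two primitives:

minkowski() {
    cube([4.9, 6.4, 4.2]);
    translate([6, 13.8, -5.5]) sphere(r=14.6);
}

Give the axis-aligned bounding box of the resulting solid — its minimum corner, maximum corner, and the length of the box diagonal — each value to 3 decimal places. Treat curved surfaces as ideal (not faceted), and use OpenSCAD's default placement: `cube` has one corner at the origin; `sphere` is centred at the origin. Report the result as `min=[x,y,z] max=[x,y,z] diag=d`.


min=[-8.600,-0.800,-20.100] max=[25.500,34.800,13.300] diag=59.546

A = translate([6, 13.8, -5.5]) sphere(r=14.6) → bbox [-8.6,-0.8,-20.1] .. [20.6,28.4,9.1]
B = cube([4.9, 6.4, 4.2]) → bbox [0,0,0] .. [4.9,6.4,4.2]
lo = A.lo+B.lo = [-8.6+0, -0.8+0, -20.1+0] = [-8.600,-0.800,-20.100]
hi = A.hi+B.hi = [20.6+4.9, 28.4+6.4, 9.1+4.2] = [25.500,34.800,13.300]
diag = √(34.1²+35.6²+33.4²) = √3545.73 = 59.546


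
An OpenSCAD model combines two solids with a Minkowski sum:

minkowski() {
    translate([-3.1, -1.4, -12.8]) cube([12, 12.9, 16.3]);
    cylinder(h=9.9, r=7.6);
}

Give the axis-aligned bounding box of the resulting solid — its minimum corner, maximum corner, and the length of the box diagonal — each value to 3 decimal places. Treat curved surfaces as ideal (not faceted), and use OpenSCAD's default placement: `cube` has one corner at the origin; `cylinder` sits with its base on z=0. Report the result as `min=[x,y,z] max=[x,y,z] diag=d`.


min=[-10.700,-9.000,-12.800] max=[16.500,19.100,13.400] diag=47.073

A = translate([-3.1, -1.4, -12.8]) cube([12, 12.9, 16.3]) → bbox [-3.1,-1.4,-12.8] .. [8.9,11.5,3.5]
B = cylinder(h=9.9, r=7.6) → bbox [-7.6,-7.6,0] .. [7.6,7.6,9.9]
lo = A.lo+B.lo = [-3.1-7.6, -1.4-7.6, -12.8+0] = [-10.700,-9.000,-12.800]
hi = A.hi+B.hi = [8.9+7.6, 11.5+7.6, 3.5+9.9] = [16.500,19.100,13.400]
diag = √(27.2²+28.1²+26.2²) = √2215.89 = 47.073


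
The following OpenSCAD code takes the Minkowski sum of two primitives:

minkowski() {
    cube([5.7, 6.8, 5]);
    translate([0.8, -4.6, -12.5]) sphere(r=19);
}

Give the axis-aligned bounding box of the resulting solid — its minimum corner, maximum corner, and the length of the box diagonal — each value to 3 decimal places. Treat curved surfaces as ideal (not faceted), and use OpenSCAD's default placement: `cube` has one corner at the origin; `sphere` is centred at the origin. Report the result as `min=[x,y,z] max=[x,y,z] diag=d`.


A = translate([0.8, -4.6, -12.5]) sphere(r=19) → bbox [-18.2,-23.6,-31.5] .. [19.8,14.4,6.5]
B = cube([5.7, 6.8, 5]) → bbox [0,0,0] .. [5.7,6.8,5]
lo = A.lo+B.lo = [-18.2+0, -23.6+0, -31.5+0] = [-18.200,-23.600,-31.500]
hi = A.hi+B.hi = [19.8+5.7, 14.4+6.8, 6.5+5] = [25.500,21.200,11.500]
diag = √(43.7²+44.8²+43²) = √5765.73 = 75.932

min=[-18.200,-23.600,-31.500] max=[25.500,21.200,11.500] diag=75.932


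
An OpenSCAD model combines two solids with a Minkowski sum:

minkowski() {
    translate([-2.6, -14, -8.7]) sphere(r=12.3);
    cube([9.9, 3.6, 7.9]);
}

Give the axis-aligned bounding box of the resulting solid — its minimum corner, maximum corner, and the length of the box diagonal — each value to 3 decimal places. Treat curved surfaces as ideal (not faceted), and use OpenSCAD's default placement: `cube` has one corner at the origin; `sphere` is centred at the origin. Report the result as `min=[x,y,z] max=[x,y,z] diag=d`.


A = translate([-2.6, -14, -8.7]) sphere(r=12.3) → bbox [-14.9,-26.3,-21] .. [9.7,-1.7,3.6]
B = cube([9.9, 3.6, 7.9]) → bbox [0,0,0] .. [9.9,3.6,7.9]
lo = A.lo+B.lo = [-14.9+0, -26.3+0, -21+0] = [-14.900,-26.300,-21.000]
hi = A.hi+B.hi = [9.7+9.9, -1.7+3.6, 3.6+7.9] = [19.600,1.900,11.500]
diag = √(34.5²+28.2²+32.5²) = √3041.74 = 55.152

min=[-14.900,-26.300,-21.000] max=[19.600,1.900,11.500] diag=55.152


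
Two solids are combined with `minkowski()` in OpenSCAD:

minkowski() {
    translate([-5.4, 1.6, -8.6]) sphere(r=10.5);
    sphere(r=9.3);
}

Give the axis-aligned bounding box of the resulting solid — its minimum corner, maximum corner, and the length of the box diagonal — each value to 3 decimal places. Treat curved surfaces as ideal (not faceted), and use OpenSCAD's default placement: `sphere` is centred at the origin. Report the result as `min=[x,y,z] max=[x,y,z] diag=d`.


min=[-25.200,-18.200,-28.400] max=[14.400,21.400,11.200] diag=68.589

A = translate([-5.4, 1.6, -8.6]) sphere(r=10.5) → bbox [-15.9,-8.9,-19.1] .. [5.1,12.1,1.9]
B = sphere(r=9.3) → bbox [-9.3,-9.3,-9.3] .. [9.3,9.3,9.3]
lo = A.lo+B.lo = [-15.9-9.3, -8.9-9.3, -19.1-9.3] = [-25.200,-18.200,-28.400]
hi = A.hi+B.hi = [5.1+9.3, 12.1+9.3, 1.9+9.3] = [14.400,21.400,11.200]
diag = √(39.6²+39.6²+39.6²) = √4704.48 = 68.589


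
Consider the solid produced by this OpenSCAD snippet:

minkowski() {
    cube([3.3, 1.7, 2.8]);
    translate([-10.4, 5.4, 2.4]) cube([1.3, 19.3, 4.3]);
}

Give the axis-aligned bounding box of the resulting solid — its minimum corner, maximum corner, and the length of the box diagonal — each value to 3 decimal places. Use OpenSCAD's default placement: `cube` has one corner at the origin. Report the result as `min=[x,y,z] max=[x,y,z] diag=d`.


min=[-10.400,5.400,2.400] max=[-5.800,26.400,9.500] diag=22.640

A = translate([-10.4, 5.4, 2.4]) cube([1.3, 19.3, 4.3]) → bbox [-10.4,5.4,2.4] .. [-9.1,24.7,6.7]
B = cube([3.3, 1.7, 2.8]) → bbox [0,0,0] .. [3.3,1.7,2.8]
lo = A.lo+B.lo = [-10.4+0, 5.4+0, 2.4+0] = [-10.400,5.400,2.400]
hi = A.hi+B.hi = [-9.1+3.3, 24.7+1.7, 6.7+2.8] = [-5.800,26.400,9.500]
diag = √(4.6²+21²+7.1²) = √512.57 = 22.640


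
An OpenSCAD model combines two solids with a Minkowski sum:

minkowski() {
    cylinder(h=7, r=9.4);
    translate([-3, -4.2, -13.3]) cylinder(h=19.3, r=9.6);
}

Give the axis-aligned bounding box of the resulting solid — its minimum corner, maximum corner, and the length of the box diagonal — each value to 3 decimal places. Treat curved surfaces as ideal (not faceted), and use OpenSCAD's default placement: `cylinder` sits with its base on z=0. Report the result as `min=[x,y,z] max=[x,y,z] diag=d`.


A = translate([-3, -4.2, -13.3]) cylinder(h=19.3, r=9.6) → bbox [-12.6,-13.8,-13.3] .. [6.6,5.4,6]
B = cylinder(h=7, r=9.4) → bbox [-9.4,-9.4,0] .. [9.4,9.4,7]
lo = A.lo+B.lo = [-12.6-9.4, -13.8-9.4, -13.3+0] = [-22.000,-23.200,-13.300]
hi = A.hi+B.hi = [6.6+9.4, 5.4+9.4, 6+7] = [16.000,14.800,13.000]
diag = √(38²+38²+26.3²) = √3579.69 = 59.831

min=[-22.000,-23.200,-13.300] max=[16.000,14.800,13.000] diag=59.831


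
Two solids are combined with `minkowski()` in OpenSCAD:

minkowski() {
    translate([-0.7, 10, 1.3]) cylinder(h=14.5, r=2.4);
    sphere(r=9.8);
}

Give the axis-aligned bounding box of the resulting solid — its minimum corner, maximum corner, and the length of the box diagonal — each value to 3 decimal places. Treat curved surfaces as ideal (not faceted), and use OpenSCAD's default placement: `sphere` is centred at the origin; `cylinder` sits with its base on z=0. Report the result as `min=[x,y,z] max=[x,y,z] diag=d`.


min=[-12.900,-2.200,-8.500] max=[11.500,22.200,25.600] diag=48.513

A = translate([-0.7, 10, 1.3]) cylinder(h=14.5, r=2.4) → bbox [-3.1,7.6,1.3] .. [1.7,12.4,15.8]
B = sphere(r=9.8) → bbox [-9.8,-9.8,-9.8] .. [9.8,9.8,9.8]
lo = A.lo+B.lo = [-3.1-9.8, 7.6-9.8, 1.3-9.8] = [-12.900,-2.200,-8.500]
hi = A.hi+B.hi = [1.7+9.8, 12.4+9.8, 15.8+9.8] = [11.500,22.200,25.600]
diag = √(24.4²+24.4²+34.1²) = √2353.53 = 48.513


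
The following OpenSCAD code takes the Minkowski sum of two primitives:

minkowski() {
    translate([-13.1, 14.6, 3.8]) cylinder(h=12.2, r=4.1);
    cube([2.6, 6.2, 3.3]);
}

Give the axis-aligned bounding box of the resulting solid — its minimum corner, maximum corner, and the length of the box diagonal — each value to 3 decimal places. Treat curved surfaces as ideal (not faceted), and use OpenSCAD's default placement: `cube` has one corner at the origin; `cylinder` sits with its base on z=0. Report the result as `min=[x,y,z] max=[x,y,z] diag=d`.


A = translate([-13.1, 14.6, 3.8]) cylinder(h=12.2, r=4.1) → bbox [-17.2,10.5,3.8] .. [-9,18.7,16]
B = cube([2.6, 6.2, 3.3]) → bbox [0,0,0] .. [2.6,6.2,3.3]
lo = A.lo+B.lo = [-17.2+0, 10.5+0, 3.8+0] = [-17.200,10.500,3.800]
hi = A.hi+B.hi = [-9+2.6, 18.7+6.2, 16+3.3] = [-6.400,24.900,19.300]
diag = √(10.8²+14.4²+15.5²) = √564.25 = 23.754

min=[-17.200,10.500,3.800] max=[-6.400,24.900,19.300] diag=23.754


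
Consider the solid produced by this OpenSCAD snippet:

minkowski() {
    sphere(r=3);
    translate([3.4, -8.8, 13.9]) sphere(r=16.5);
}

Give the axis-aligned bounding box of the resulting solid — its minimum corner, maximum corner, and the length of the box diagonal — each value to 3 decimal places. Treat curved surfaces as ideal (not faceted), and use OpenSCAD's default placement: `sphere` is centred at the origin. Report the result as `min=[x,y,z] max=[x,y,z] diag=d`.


A = translate([3.4, -8.8, 13.9]) sphere(r=16.5) → bbox [-13.1,-25.3,-2.6] .. [19.9,7.7,30.4]
B = sphere(r=3) → bbox [-3,-3,-3] .. [3,3,3]
lo = A.lo+B.lo = [-13.1-3, -25.3-3, -2.6-3] = [-16.100,-28.300,-5.600]
hi = A.hi+B.hi = [19.9+3, 7.7+3, 30.4+3] = [22.900,10.700,33.400]
diag = √(39²+39²+39²) = √4563 = 67.550

min=[-16.100,-28.300,-5.600] max=[22.900,10.700,33.400] diag=67.550


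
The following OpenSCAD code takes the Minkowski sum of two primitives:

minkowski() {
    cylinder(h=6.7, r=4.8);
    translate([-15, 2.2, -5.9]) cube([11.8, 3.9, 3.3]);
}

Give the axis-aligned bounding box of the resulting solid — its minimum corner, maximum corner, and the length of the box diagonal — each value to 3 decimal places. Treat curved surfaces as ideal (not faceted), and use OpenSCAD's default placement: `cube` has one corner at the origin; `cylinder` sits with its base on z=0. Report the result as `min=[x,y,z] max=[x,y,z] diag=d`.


A = translate([-15, 2.2, -5.9]) cube([11.8, 3.9, 3.3]) → bbox [-15,2.2,-5.9] .. [-3.2,6.1,-2.6]
B = cylinder(h=6.7, r=4.8) → bbox [-4.8,-4.8,0] .. [4.8,4.8,6.7]
lo = A.lo+B.lo = [-15-4.8, 2.2-4.8, -5.9+0] = [-19.800,-2.600,-5.900]
hi = A.hi+B.hi = [-3.2+4.8, 6.1+4.8, -2.6+6.7] = [1.600,10.900,4.100]
diag = √(21.4²+13.5²+10²) = √740.21 = 27.207

min=[-19.800,-2.600,-5.900] max=[1.600,10.900,4.100] diag=27.207


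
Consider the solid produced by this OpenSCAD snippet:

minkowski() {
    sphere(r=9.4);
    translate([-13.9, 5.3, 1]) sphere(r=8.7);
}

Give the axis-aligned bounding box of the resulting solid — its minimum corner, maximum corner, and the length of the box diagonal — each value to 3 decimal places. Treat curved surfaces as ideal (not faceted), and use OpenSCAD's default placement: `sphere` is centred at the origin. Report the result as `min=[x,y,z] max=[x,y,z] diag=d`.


min=[-32.000,-12.800,-17.100] max=[4.200,23.400,19.100] diag=62.700

A = translate([-13.9, 5.3, 1]) sphere(r=8.7) → bbox [-22.6,-3.4,-7.7] .. [-5.2,14,9.7]
B = sphere(r=9.4) → bbox [-9.4,-9.4,-9.4] .. [9.4,9.4,9.4]
lo = A.lo+B.lo = [-22.6-9.4, -3.4-9.4, -7.7-9.4] = [-32.000,-12.800,-17.100]
hi = A.hi+B.hi = [-5.2+9.4, 14+9.4, 9.7+9.4] = [4.200,23.400,19.100]
diag = √(36.2²+36.2²+36.2²) = √3931.32 = 62.700


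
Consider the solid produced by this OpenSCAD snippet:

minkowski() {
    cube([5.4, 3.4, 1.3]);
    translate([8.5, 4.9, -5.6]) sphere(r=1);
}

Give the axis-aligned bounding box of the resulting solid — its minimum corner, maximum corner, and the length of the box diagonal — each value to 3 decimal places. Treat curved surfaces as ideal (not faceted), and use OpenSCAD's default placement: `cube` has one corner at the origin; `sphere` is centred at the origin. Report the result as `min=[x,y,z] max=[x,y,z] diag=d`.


A = translate([8.5, 4.9, -5.6]) sphere(r=1) → bbox [7.5,3.9,-6.6] .. [9.5,5.9,-4.6]
B = cube([5.4, 3.4, 1.3]) → bbox [0,0,0] .. [5.4,3.4,1.3]
lo = A.lo+B.lo = [7.5+0, 3.9+0, -6.6+0] = [7.500,3.900,-6.600]
hi = A.hi+B.hi = [9.5+5.4, 5.9+3.4, -4.6+1.3] = [14.900,9.300,-3.300]
diag = √(7.4²+5.4²+3.3²) = √94.81 = 9.737

min=[7.500,3.900,-6.600] max=[14.900,9.300,-3.300] diag=9.737


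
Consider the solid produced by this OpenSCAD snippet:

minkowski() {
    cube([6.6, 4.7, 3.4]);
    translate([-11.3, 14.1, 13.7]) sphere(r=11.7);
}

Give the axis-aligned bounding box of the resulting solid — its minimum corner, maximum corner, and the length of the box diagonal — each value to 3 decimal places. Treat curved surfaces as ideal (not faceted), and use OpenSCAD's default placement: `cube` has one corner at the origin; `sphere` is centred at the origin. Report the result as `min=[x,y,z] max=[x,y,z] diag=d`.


min=[-23.000,2.400,2.000] max=[7.000,30.500,28.800] diag=49.070

A = translate([-11.3, 14.1, 13.7]) sphere(r=11.7) → bbox [-23,2.4,2] .. [0.4,25.8,25.4]
B = cube([6.6, 4.7, 3.4]) → bbox [0,0,0] .. [6.6,4.7,3.4]
lo = A.lo+B.lo = [-23+0, 2.4+0, 2+0] = [-23.000,2.400,2.000]
hi = A.hi+B.hi = [0.4+6.6, 25.8+4.7, 25.4+3.4] = [7.000,30.500,28.800]
diag = √(30²+28.1²+26.8²) = √2407.85 = 49.070


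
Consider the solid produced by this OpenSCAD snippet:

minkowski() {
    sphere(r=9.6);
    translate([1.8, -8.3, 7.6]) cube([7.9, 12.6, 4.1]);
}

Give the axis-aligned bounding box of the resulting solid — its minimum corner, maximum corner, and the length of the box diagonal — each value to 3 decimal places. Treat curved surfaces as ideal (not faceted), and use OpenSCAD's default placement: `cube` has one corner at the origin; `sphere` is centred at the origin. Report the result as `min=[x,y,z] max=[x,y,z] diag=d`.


min=[-7.800,-17.900,-2.000] max=[19.300,13.900,21.300] diag=47.839

A = translate([1.8, -8.3, 7.6]) cube([7.9, 12.6, 4.1]) → bbox [1.8,-8.3,7.6] .. [9.7,4.3,11.7]
B = sphere(r=9.6) → bbox [-9.6,-9.6,-9.6] .. [9.6,9.6,9.6]
lo = A.lo+B.lo = [1.8-9.6, -8.3-9.6, 7.6-9.6] = [-7.800,-17.900,-2.000]
hi = A.hi+B.hi = [9.7+9.6, 4.3+9.6, 11.7+9.6] = [19.300,13.900,21.300]
diag = √(27.1²+31.8²+23.3²) = √2288.54 = 47.839


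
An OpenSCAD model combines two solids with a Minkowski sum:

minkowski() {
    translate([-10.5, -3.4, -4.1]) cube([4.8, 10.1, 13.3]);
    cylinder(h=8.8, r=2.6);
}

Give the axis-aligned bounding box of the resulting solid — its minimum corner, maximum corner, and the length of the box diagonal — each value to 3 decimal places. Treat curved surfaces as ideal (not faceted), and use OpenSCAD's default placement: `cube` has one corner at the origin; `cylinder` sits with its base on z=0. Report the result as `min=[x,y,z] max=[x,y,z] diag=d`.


A = translate([-10.5, -3.4, -4.1]) cube([4.8, 10.1, 13.3]) → bbox [-10.5,-3.4,-4.1] .. [-5.7,6.7,9.2]
B = cylinder(h=8.8, r=2.6) → bbox [-2.6,-2.6,0] .. [2.6,2.6,8.8]
lo = A.lo+B.lo = [-10.5-2.6, -3.4-2.6, -4.1+0] = [-13.100,-6.000,-4.100]
hi = A.hi+B.hi = [-5.7+2.6, 6.7+2.6, 9.2+8.8] = [-3.100,9.300,18.000]
diag = √(10²+15.3²+22.1²) = √822.5 = 28.679

min=[-13.100,-6.000,-4.100] max=[-3.100,9.300,18.000] diag=28.679


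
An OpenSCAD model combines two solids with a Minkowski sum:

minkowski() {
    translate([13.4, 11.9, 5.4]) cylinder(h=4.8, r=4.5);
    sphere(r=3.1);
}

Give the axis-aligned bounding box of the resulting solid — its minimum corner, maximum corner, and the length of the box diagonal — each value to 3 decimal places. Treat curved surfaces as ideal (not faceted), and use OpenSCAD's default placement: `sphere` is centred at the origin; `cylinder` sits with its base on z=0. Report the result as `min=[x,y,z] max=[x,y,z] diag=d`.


min=[5.800,4.300,2.300] max=[21.000,19.500,13.300] diag=24.147

A = translate([13.4, 11.9, 5.4]) cylinder(h=4.8, r=4.5) → bbox [8.9,7.4,5.4] .. [17.9,16.4,10.2]
B = sphere(r=3.1) → bbox [-3.1,-3.1,-3.1] .. [3.1,3.1,3.1]
lo = A.lo+B.lo = [8.9-3.1, 7.4-3.1, 5.4-3.1] = [5.800,4.300,2.300]
hi = A.hi+B.hi = [17.9+3.1, 16.4+3.1, 10.2+3.1] = [21.000,19.500,13.300]
diag = √(15.2²+15.2²+11²) = √583.08 = 24.147


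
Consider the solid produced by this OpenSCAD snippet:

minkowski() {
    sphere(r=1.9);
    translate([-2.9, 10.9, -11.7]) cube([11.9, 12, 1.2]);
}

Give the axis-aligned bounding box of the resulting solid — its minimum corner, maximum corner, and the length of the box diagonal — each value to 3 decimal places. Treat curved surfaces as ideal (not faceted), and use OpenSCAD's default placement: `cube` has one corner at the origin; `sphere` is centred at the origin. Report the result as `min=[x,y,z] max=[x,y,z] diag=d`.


A = translate([-2.9, 10.9, -11.7]) cube([11.9, 12, 1.2]) → bbox [-2.9,10.9,-11.7] .. [9,22.9,-10.5]
B = sphere(r=1.9) → bbox [-1.9,-1.9,-1.9] .. [1.9,1.9,1.9]
lo = A.lo+B.lo = [-2.9-1.9, 10.9-1.9, -11.7-1.9] = [-4.800,9.000,-13.600]
hi = A.hi+B.hi = [9+1.9, 22.9+1.9, -10.5+1.9] = [10.900,24.800,-8.600]
diag = √(15.7²+15.8²+5²) = √521.13 = 22.828

min=[-4.800,9.000,-13.600] max=[10.900,24.800,-8.600] diag=22.828


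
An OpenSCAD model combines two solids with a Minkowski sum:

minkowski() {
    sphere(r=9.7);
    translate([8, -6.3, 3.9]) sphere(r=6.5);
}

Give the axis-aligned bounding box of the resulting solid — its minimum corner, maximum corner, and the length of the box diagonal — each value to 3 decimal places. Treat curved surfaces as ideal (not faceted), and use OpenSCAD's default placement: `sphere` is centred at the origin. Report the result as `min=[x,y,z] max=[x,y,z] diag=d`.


A = translate([8, -6.3, 3.9]) sphere(r=6.5) → bbox [1.5,-12.8,-2.6] .. [14.5,0.2,10.4]
B = sphere(r=9.7) → bbox [-9.7,-9.7,-9.7] .. [9.7,9.7,9.7]
lo = A.lo+B.lo = [1.5-9.7, -12.8-9.7, -2.6-9.7] = [-8.200,-22.500,-12.300]
hi = A.hi+B.hi = [14.5+9.7, 0.2+9.7, 10.4+9.7] = [24.200,9.900,20.100]
diag = √(32.4²+32.4²+32.4²) = √3149.28 = 56.118

min=[-8.200,-22.500,-12.300] max=[24.200,9.900,20.100] diag=56.118


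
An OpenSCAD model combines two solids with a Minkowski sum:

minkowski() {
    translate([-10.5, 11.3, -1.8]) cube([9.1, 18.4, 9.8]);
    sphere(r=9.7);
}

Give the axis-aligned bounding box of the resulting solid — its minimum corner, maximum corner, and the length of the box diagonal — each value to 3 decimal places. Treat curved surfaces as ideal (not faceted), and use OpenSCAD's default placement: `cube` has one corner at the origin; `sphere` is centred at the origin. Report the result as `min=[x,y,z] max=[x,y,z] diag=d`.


A = translate([-10.5, 11.3, -1.8]) cube([9.1, 18.4, 9.8]) → bbox [-10.5,11.3,-1.8] .. [-1.4,29.7,8]
B = sphere(r=9.7) → bbox [-9.7,-9.7,-9.7] .. [9.7,9.7,9.7]
lo = A.lo+B.lo = [-10.5-9.7, 11.3-9.7, -1.8-9.7] = [-20.200,1.600,-11.500]
hi = A.hi+B.hi = [-1.4+9.7, 29.7+9.7, 8+9.7] = [8.300,39.400,17.700]
diag = √(28.5²+37.8²+29.2²) = √3093.73 = 55.621

min=[-20.200,1.600,-11.500] max=[8.300,39.400,17.700] diag=55.621


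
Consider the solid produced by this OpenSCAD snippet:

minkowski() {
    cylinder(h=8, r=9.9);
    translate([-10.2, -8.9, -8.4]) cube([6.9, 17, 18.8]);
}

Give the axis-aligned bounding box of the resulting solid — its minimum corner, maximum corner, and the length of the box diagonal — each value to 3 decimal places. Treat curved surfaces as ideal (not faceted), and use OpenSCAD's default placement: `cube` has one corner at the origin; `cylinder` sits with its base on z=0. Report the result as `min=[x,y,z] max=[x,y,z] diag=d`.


A = translate([-10.2, -8.9, -8.4]) cube([6.9, 17, 18.8]) → bbox [-10.2,-8.9,-8.4] .. [-3.3,8.1,10.4]
B = cylinder(h=8, r=9.9) → bbox [-9.9,-9.9,0] .. [9.9,9.9,8]
lo = A.lo+B.lo = [-10.2-9.9, -8.9-9.9, -8.4+0] = [-20.100,-18.800,-8.400]
hi = A.hi+B.hi = [-3.3+9.9, 8.1+9.9, 10.4+8] = [6.600,18.000,18.400]
diag = √(26.7²+36.8²+26.8²) = √2785.37 = 52.777

min=[-20.100,-18.800,-8.400] max=[6.600,18.000,18.400] diag=52.777


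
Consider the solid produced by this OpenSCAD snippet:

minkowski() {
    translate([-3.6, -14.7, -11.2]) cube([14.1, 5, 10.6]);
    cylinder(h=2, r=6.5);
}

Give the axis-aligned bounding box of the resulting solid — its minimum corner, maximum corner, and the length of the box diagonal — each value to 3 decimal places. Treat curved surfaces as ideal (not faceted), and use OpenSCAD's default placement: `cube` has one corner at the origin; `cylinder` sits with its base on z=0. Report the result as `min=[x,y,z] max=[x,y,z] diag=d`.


min=[-10.100,-21.200,-11.200] max=[17.000,-3.200,1.400] diag=34.888

A = translate([-3.6, -14.7, -11.2]) cube([14.1, 5, 10.6]) → bbox [-3.6,-14.7,-11.2] .. [10.5,-9.7,-0.6]
B = cylinder(h=2, r=6.5) → bbox [-6.5,-6.5,0] .. [6.5,6.5,2]
lo = A.lo+B.lo = [-3.6-6.5, -14.7-6.5, -11.2+0] = [-10.100,-21.200,-11.200]
hi = A.hi+B.hi = [10.5+6.5, -9.7+6.5, -0.6+2] = [17.000,-3.200,1.400]
diag = √(27.1²+18²+12.6²) = √1217.17 = 34.888


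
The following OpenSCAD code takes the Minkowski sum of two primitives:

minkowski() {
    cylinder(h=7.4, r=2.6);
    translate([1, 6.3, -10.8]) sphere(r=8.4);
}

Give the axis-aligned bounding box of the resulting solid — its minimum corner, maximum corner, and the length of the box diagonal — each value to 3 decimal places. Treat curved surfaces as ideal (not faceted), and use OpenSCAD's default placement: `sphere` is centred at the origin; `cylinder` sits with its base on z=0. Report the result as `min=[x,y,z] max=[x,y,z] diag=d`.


min=[-10.000,-4.700,-19.200] max=[12.000,17.300,5.000] diag=39.416

A = translate([1, 6.3, -10.8]) sphere(r=8.4) → bbox [-7.4,-2.1,-19.2] .. [9.4,14.7,-2.4]
B = cylinder(h=7.4, r=2.6) → bbox [-2.6,-2.6,0] .. [2.6,2.6,7.4]
lo = A.lo+B.lo = [-7.4-2.6, -2.1-2.6, -19.2+0] = [-10.000,-4.700,-19.200]
hi = A.hi+B.hi = [9.4+2.6, 14.7+2.6, -2.4+7.4] = [12.000,17.300,5.000]
diag = √(22²+22²+24.2²) = √1553.64 = 39.416


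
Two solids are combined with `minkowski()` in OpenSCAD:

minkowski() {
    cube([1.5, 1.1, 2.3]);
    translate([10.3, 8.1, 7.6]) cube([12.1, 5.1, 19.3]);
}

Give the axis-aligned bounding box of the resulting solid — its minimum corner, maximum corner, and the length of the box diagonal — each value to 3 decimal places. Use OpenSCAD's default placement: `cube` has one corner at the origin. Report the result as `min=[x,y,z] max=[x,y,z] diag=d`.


A = translate([10.3, 8.1, 7.6]) cube([12.1, 5.1, 19.3]) → bbox [10.3,8.1,7.6] .. [22.4,13.2,26.9]
B = cube([1.5, 1.1, 2.3]) → bbox [0,0,0] .. [1.5,1.1,2.3]
lo = A.lo+B.lo = [10.3+0, 8.1+0, 7.6+0] = [10.300,8.100,7.600]
hi = A.hi+B.hi = [22.4+1.5, 13.2+1.1, 26.9+2.3] = [23.900,14.300,29.200]
diag = √(13.6²+6.2²+21.6²) = √689.96 = 26.267

min=[10.300,8.100,7.600] max=[23.900,14.300,29.200] diag=26.267


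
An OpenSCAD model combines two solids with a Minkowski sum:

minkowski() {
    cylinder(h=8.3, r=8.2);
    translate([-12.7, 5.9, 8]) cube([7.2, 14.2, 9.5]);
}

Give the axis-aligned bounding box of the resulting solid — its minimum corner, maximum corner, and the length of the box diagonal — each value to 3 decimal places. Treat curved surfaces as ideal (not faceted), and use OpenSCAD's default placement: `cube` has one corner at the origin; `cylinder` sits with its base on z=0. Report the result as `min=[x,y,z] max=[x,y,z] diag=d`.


min=[-20.900,-2.300,8.000] max=[2.700,28.300,25.800] diag=42.546

A = translate([-12.7, 5.9, 8]) cube([7.2, 14.2, 9.5]) → bbox [-12.7,5.9,8] .. [-5.5,20.1,17.5]
B = cylinder(h=8.3, r=8.2) → bbox [-8.2,-8.2,0] .. [8.2,8.2,8.3]
lo = A.lo+B.lo = [-12.7-8.2, 5.9-8.2, 8+0] = [-20.900,-2.300,8.000]
hi = A.hi+B.hi = [-5.5+8.2, 20.1+8.2, 17.5+8.3] = [2.700,28.300,25.800]
diag = √(23.6²+30.6²+17.8²) = √1810.16 = 42.546


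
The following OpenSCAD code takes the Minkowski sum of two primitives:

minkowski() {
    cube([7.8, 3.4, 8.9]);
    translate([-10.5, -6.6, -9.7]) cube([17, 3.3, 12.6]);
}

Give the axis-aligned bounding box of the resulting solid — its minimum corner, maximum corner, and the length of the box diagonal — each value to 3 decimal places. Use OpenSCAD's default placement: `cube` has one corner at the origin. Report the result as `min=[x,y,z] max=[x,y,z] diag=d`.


A = translate([-10.5, -6.6, -9.7]) cube([17, 3.3, 12.6]) → bbox [-10.5,-6.6,-9.7] .. [6.5,-3.3,2.9]
B = cube([7.8, 3.4, 8.9]) → bbox [0,0,0] .. [7.8,3.4,8.9]
lo = A.lo+B.lo = [-10.5+0, -6.6+0, -9.7+0] = [-10.500,-6.600,-9.700]
hi = A.hi+B.hi = [6.5+7.8, -3.3+3.4, 2.9+8.9] = [14.300,0.100,11.800]
diag = √(24.8²+6.7²+21.5²) = √1122.18 = 33.499

min=[-10.500,-6.600,-9.700] max=[14.300,0.100,11.800] diag=33.499


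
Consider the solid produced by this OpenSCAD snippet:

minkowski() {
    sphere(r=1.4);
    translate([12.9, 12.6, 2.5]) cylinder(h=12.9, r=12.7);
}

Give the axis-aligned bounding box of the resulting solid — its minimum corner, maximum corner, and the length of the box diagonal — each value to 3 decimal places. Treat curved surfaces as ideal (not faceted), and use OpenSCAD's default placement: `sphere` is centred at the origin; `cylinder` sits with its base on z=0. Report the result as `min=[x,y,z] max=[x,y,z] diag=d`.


A = translate([12.9, 12.6, 2.5]) cylinder(h=12.9, r=12.7) → bbox [0.2,-0.1,2.5] .. [25.6,25.3,15.4]
B = sphere(r=1.4) → bbox [-1.4,-1.4,-1.4] .. [1.4,1.4,1.4]
lo = A.lo+B.lo = [0.2-1.4, -0.1-1.4, 2.5-1.4] = [-1.200,-1.500,1.100]
hi = A.hi+B.hi = [25.6+1.4, 25.3+1.4, 15.4+1.4] = [27.000,26.700,16.800]
diag = √(28.2²+28.2²+15.7²) = √1836.97 = 42.860

min=[-1.200,-1.500,1.100] max=[27.000,26.700,16.800] diag=42.860


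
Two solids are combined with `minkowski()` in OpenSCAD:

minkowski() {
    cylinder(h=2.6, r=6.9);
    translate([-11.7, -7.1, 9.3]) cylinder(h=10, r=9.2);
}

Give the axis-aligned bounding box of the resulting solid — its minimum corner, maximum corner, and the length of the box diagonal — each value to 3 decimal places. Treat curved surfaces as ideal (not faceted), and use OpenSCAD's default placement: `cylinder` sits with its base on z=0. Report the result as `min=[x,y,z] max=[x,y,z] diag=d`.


min=[-27.800,-23.200,9.300] max=[4.400,9.000,21.900] diag=47.249

A = translate([-11.7, -7.1, 9.3]) cylinder(h=10, r=9.2) → bbox [-20.9,-16.3,9.3] .. [-2.5,2.1,19.3]
B = cylinder(h=2.6, r=6.9) → bbox [-6.9,-6.9,0] .. [6.9,6.9,2.6]
lo = A.lo+B.lo = [-20.9-6.9, -16.3-6.9, 9.3+0] = [-27.800,-23.200,9.300]
hi = A.hi+B.hi = [-2.5+6.9, 2.1+6.9, 19.3+2.6] = [4.400,9.000,21.900]
diag = √(32.2²+32.2²+12.6²) = √2232.44 = 47.249
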